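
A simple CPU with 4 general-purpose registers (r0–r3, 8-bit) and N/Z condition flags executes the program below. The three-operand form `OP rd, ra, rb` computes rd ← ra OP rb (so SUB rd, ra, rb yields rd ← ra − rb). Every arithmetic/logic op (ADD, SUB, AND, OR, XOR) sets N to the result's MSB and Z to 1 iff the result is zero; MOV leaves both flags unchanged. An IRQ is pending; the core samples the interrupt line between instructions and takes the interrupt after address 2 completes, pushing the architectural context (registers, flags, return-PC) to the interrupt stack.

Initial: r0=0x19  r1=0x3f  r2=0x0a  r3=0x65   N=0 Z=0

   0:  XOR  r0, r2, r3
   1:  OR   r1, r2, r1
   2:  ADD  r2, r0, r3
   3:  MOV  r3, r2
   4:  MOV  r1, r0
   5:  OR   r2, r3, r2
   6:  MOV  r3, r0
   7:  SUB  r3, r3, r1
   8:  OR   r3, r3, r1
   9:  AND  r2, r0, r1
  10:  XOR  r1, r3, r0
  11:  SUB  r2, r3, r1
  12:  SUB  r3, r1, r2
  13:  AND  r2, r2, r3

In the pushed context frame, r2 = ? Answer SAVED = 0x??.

after  0: r0=0x6f r1=0x3f r2=0x0a r3=0x65  N=0 Z=0
after  1: r0=0x6f r1=0x3f r2=0x0a r3=0x65  N=0 Z=0
after  2: r0=0x6f r1=0x3f r2=0xd4 r3=0x65  N=1 Z=0
-- IRQ taken; context saved, return-PC = 3 --

SAVED = 0xd4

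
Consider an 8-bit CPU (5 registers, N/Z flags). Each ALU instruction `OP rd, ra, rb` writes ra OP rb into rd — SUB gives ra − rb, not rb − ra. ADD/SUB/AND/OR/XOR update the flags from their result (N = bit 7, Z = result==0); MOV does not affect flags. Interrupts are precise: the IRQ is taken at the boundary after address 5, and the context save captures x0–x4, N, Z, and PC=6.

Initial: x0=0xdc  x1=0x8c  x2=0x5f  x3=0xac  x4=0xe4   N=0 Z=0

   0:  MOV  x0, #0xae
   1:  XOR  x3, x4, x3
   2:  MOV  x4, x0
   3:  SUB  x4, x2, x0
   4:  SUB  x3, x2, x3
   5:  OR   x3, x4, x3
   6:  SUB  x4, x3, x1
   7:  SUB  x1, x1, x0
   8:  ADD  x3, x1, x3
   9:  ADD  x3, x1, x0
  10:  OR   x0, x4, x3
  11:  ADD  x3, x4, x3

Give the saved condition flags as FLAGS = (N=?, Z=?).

after  0: x0=0xae x1=0x8c x2=0x5f x3=0xac x4=0xe4  N=0 Z=0
after  1: x0=0xae x1=0x8c x2=0x5f x3=0x48 x4=0xe4  N=0 Z=0
after  2: x0=0xae x1=0x8c x2=0x5f x3=0x48 x4=0xae  N=0 Z=0
after  3: x0=0xae x1=0x8c x2=0x5f x3=0x48 x4=0xb1  N=1 Z=0
after  4: x0=0xae x1=0x8c x2=0x5f x3=0x17 x4=0xb1  N=0 Z=0
after  5: x0=0xae x1=0x8c x2=0x5f x3=0xb7 x4=0xb1  N=1 Z=0
-- IRQ taken; context saved, return-PC = 6 --

FLAGS = (N=1, Z=0)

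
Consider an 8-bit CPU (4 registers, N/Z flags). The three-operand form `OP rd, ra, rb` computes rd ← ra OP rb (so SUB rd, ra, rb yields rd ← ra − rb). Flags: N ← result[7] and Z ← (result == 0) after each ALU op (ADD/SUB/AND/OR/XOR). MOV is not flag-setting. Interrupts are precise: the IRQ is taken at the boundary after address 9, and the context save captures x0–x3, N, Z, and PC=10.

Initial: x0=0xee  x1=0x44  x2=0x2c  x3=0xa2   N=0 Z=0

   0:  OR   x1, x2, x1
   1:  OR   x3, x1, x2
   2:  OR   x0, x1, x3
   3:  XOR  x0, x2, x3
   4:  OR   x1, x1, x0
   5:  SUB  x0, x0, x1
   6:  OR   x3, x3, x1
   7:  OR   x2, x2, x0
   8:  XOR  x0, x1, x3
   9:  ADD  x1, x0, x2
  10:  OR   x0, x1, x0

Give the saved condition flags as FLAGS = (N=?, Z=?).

after  0: x0=0xee x1=0x6c x2=0x2c x3=0xa2  N=0 Z=0
after  1: x0=0xee x1=0x6c x2=0x2c x3=0x6c  N=0 Z=0
after  2: x0=0x6c x1=0x6c x2=0x2c x3=0x6c  N=0 Z=0
after  3: x0=0x40 x1=0x6c x2=0x2c x3=0x6c  N=0 Z=0
after  4: x0=0x40 x1=0x6c x2=0x2c x3=0x6c  N=0 Z=0
after  5: x0=0xd4 x1=0x6c x2=0x2c x3=0x6c  N=1 Z=0
after  6: x0=0xd4 x1=0x6c x2=0x2c x3=0x6c  N=0 Z=0
after  7: x0=0xd4 x1=0x6c x2=0xfc x3=0x6c  N=1 Z=0
after  8: x0=0x00 x1=0x6c x2=0xfc x3=0x6c  N=0 Z=1
after  9: x0=0x00 x1=0xfc x2=0xfc x3=0x6c  N=1 Z=0
-- IRQ taken; context saved, return-PC = 10 --

FLAGS = (N=1, Z=0)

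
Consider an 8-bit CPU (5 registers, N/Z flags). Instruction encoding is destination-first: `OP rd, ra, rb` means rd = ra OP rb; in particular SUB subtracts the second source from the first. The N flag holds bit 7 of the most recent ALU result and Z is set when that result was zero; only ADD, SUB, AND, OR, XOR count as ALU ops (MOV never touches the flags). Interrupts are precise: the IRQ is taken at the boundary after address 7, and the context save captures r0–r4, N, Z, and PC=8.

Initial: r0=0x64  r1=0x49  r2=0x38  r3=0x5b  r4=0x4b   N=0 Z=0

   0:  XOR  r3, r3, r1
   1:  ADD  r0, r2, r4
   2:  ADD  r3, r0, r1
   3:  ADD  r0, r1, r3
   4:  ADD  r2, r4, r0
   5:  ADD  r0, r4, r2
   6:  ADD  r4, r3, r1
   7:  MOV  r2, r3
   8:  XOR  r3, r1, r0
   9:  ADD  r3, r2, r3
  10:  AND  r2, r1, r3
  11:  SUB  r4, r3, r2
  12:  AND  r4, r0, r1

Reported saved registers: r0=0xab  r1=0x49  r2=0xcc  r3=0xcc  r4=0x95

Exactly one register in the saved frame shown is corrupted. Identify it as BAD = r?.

BAD = r4

after  0: r0=0x64 r1=0x49 r2=0x38 r3=0x12 r4=0x4b  N=0 Z=0
after  1: r0=0x83 r1=0x49 r2=0x38 r3=0x12 r4=0x4b  N=1 Z=0
after  2: r0=0x83 r1=0x49 r2=0x38 r3=0xcc r4=0x4b  N=1 Z=0
after  3: r0=0x15 r1=0x49 r2=0x38 r3=0xcc r4=0x4b  N=0 Z=0
after  4: r0=0x15 r1=0x49 r2=0x60 r3=0xcc r4=0x4b  N=0 Z=0
after  5: r0=0xab r1=0x49 r2=0x60 r3=0xcc r4=0x4b  N=1 Z=0
after  6: r0=0xab r1=0x49 r2=0x60 r3=0xcc r4=0x15  N=0 Z=0
after  7: r0=0xab r1=0x49 r2=0xcc r3=0xcc r4=0x15  N=0 Z=0
-- IRQ taken; context saved, return-PC = 8 --
mismatch: r4: reported 0x95 vs actual 0x15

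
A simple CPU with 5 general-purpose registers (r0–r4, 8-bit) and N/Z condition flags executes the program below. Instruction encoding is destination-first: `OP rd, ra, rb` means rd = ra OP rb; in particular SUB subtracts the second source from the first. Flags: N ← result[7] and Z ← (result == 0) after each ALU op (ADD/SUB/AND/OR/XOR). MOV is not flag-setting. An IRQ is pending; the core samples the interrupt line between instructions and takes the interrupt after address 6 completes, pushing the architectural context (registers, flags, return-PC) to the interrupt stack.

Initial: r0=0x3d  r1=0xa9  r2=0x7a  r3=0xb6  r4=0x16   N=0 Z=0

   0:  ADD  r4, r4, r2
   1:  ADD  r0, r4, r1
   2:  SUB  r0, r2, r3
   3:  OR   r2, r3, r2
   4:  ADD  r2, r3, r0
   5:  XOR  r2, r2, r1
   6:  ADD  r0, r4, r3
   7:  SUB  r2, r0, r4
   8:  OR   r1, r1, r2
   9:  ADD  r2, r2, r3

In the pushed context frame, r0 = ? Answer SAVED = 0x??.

SAVED = 0x46

after  0: r0=0x3d r1=0xa9 r2=0x7a r3=0xb6 r4=0x90  N=1 Z=0
after  1: r0=0x39 r1=0xa9 r2=0x7a r3=0xb6 r4=0x90  N=0 Z=0
after  2: r0=0xc4 r1=0xa9 r2=0x7a r3=0xb6 r4=0x90  N=1 Z=0
after  3: r0=0xc4 r1=0xa9 r2=0xfe r3=0xb6 r4=0x90  N=1 Z=0
after  4: r0=0xc4 r1=0xa9 r2=0x7a r3=0xb6 r4=0x90  N=0 Z=0
after  5: r0=0xc4 r1=0xa9 r2=0xd3 r3=0xb6 r4=0x90  N=1 Z=0
after  6: r0=0x46 r1=0xa9 r2=0xd3 r3=0xb6 r4=0x90  N=0 Z=0
-- IRQ taken; context saved, return-PC = 7 --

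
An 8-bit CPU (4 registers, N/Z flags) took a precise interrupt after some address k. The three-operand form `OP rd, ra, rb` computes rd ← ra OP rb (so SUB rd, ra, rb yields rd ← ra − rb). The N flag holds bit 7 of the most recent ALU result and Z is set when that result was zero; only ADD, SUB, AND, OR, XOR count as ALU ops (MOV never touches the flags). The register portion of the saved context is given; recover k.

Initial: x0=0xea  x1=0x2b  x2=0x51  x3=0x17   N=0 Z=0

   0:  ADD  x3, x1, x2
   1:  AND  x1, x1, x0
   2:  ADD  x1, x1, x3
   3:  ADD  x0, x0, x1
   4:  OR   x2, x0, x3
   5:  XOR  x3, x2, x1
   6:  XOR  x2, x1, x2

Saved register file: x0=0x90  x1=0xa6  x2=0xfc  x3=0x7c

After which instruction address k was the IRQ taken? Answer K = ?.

K = 4

after  0: x0=0xea x1=0x2b x2=0x51 x3=0x7c  N=0 Z=0
after  1: x0=0xea x1=0x2a x2=0x51 x3=0x7c  N=0 Z=0
after  2: x0=0xea x1=0xa6 x2=0x51 x3=0x7c  N=1 Z=0
after  3: x0=0x90 x1=0xa6 x2=0x51 x3=0x7c  N=1 Z=0
after  4: x0=0x90 x1=0xa6 x2=0xfc x3=0x7c  N=1 Z=0
-- IRQ taken; context saved, return-PC = 5 --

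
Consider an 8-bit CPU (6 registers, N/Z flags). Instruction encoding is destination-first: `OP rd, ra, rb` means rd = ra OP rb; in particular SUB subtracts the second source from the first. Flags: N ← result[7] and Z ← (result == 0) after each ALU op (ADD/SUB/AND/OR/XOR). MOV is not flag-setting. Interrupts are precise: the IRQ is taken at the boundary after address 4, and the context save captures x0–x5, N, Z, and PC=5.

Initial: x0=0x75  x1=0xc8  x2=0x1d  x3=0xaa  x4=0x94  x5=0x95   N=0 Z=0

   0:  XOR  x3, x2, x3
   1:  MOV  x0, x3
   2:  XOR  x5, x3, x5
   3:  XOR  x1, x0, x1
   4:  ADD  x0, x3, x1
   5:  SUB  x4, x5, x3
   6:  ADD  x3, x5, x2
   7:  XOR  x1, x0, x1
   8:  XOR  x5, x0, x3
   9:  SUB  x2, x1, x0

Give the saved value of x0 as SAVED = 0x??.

after  0: x0=0x75 x1=0xc8 x2=0x1d x3=0xb7 x4=0x94 x5=0x95  N=1 Z=0
after  1: x0=0xb7 x1=0xc8 x2=0x1d x3=0xb7 x4=0x94 x5=0x95  N=1 Z=0
after  2: x0=0xb7 x1=0xc8 x2=0x1d x3=0xb7 x4=0x94 x5=0x22  N=0 Z=0
after  3: x0=0xb7 x1=0x7f x2=0x1d x3=0xb7 x4=0x94 x5=0x22  N=0 Z=0
after  4: x0=0x36 x1=0x7f x2=0x1d x3=0xb7 x4=0x94 x5=0x22  N=0 Z=0
-- IRQ taken; context saved, return-PC = 5 --

SAVED = 0x36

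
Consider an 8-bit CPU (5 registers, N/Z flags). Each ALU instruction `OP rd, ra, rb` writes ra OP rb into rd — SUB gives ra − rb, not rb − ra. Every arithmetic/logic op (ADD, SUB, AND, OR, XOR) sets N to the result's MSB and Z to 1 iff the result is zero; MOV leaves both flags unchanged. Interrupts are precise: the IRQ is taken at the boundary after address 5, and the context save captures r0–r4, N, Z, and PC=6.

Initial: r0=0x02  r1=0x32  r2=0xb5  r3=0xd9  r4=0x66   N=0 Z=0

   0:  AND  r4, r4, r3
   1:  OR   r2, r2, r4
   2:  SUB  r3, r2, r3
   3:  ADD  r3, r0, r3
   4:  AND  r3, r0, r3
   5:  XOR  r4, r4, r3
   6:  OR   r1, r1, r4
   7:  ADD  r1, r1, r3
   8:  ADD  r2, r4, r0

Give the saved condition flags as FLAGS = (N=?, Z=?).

FLAGS = (N=0, Z=0)

after  0: r0=0x02 r1=0x32 r2=0xb5 r3=0xd9 r4=0x40  N=0 Z=0
after  1: r0=0x02 r1=0x32 r2=0xf5 r3=0xd9 r4=0x40  N=1 Z=0
after  2: r0=0x02 r1=0x32 r2=0xf5 r3=0x1c r4=0x40  N=0 Z=0
after  3: r0=0x02 r1=0x32 r2=0xf5 r3=0x1e r4=0x40  N=0 Z=0
after  4: r0=0x02 r1=0x32 r2=0xf5 r3=0x02 r4=0x40  N=0 Z=0
after  5: r0=0x02 r1=0x32 r2=0xf5 r3=0x02 r4=0x42  N=0 Z=0
-- IRQ taken; context saved, return-PC = 6 --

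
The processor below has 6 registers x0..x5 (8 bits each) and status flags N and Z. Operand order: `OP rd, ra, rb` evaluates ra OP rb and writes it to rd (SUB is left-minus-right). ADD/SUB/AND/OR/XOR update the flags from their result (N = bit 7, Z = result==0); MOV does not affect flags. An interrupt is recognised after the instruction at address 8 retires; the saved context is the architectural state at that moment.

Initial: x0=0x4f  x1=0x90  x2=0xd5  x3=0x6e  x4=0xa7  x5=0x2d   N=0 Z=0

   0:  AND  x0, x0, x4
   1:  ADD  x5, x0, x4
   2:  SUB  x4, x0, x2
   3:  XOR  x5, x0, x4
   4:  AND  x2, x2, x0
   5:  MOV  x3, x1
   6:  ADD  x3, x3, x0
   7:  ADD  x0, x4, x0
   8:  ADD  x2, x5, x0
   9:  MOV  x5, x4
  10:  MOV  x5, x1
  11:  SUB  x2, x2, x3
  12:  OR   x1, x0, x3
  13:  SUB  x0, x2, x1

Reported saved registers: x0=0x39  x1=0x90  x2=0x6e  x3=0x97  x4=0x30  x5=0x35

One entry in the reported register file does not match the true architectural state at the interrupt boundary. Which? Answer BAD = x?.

BAD = x4

after  0: x0=0x07 x1=0x90 x2=0xd5 x3=0x6e x4=0xa7 x5=0x2d  N=0 Z=0
after  1: x0=0x07 x1=0x90 x2=0xd5 x3=0x6e x4=0xa7 x5=0xae  N=1 Z=0
after  2: x0=0x07 x1=0x90 x2=0xd5 x3=0x6e x4=0x32 x5=0xae  N=0 Z=0
after  3: x0=0x07 x1=0x90 x2=0xd5 x3=0x6e x4=0x32 x5=0x35  N=0 Z=0
after  4: x0=0x07 x1=0x90 x2=0x05 x3=0x6e x4=0x32 x5=0x35  N=0 Z=0
after  5: x0=0x07 x1=0x90 x2=0x05 x3=0x90 x4=0x32 x5=0x35  N=0 Z=0
after  6: x0=0x07 x1=0x90 x2=0x05 x3=0x97 x4=0x32 x5=0x35  N=1 Z=0
after  7: x0=0x39 x1=0x90 x2=0x05 x3=0x97 x4=0x32 x5=0x35  N=0 Z=0
after  8: x0=0x39 x1=0x90 x2=0x6e x3=0x97 x4=0x32 x5=0x35  N=0 Z=0
-- IRQ taken; context saved, return-PC = 9 --
mismatch: x4: reported 0x30 vs actual 0x32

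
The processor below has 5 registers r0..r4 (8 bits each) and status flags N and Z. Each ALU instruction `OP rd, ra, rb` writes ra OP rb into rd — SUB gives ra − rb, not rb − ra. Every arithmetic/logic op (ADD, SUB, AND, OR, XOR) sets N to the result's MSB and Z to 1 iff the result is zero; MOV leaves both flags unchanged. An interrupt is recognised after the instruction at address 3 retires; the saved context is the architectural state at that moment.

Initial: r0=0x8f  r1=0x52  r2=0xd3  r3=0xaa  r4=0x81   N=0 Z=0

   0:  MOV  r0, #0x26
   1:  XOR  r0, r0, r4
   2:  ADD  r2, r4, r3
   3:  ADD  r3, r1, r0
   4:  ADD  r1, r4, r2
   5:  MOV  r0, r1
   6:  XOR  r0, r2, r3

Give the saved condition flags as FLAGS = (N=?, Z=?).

after  0: r0=0x26 r1=0x52 r2=0xd3 r3=0xaa r4=0x81  N=0 Z=0
after  1: r0=0xa7 r1=0x52 r2=0xd3 r3=0xaa r4=0x81  N=1 Z=0
after  2: r0=0xa7 r1=0x52 r2=0x2b r3=0xaa r4=0x81  N=0 Z=0
after  3: r0=0xa7 r1=0x52 r2=0x2b r3=0xf9 r4=0x81  N=1 Z=0
-- IRQ taken; context saved, return-PC = 4 --

FLAGS = (N=1, Z=0)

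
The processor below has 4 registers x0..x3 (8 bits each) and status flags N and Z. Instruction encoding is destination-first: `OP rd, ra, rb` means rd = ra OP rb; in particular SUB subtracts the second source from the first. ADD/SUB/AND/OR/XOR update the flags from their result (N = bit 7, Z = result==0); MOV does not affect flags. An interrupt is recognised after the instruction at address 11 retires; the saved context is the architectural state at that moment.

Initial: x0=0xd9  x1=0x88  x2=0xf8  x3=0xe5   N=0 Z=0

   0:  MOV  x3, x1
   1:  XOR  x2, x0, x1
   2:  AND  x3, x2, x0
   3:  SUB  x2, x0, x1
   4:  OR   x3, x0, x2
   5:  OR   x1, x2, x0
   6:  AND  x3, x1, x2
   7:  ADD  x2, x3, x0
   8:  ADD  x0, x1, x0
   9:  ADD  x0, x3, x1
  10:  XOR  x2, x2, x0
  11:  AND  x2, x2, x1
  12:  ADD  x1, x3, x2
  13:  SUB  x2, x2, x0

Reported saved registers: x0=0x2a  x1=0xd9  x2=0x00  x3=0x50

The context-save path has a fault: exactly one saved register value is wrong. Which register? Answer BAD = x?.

after  0: x0=0xd9 x1=0x88 x2=0xf8 x3=0x88  N=0 Z=0
after  1: x0=0xd9 x1=0x88 x2=0x51 x3=0x88  N=0 Z=0
after  2: x0=0xd9 x1=0x88 x2=0x51 x3=0x51  N=0 Z=0
after  3: x0=0xd9 x1=0x88 x2=0x51 x3=0x51  N=0 Z=0
after  4: x0=0xd9 x1=0x88 x2=0x51 x3=0xd9  N=1 Z=0
after  5: x0=0xd9 x1=0xd9 x2=0x51 x3=0xd9  N=1 Z=0
after  6: x0=0xd9 x1=0xd9 x2=0x51 x3=0x51  N=0 Z=0
after  7: x0=0xd9 x1=0xd9 x2=0x2a x3=0x51  N=0 Z=0
after  8: x0=0xb2 x1=0xd9 x2=0x2a x3=0x51  N=1 Z=0
after  9: x0=0x2a x1=0xd9 x2=0x2a x3=0x51  N=0 Z=0
after 10: x0=0x2a x1=0xd9 x2=0x00 x3=0x51  N=0 Z=1
after 11: x0=0x2a x1=0xd9 x2=0x00 x3=0x51  N=0 Z=1
-- IRQ taken; context saved, return-PC = 12 --
mismatch: x3: reported 0x50 vs actual 0x51

BAD = x3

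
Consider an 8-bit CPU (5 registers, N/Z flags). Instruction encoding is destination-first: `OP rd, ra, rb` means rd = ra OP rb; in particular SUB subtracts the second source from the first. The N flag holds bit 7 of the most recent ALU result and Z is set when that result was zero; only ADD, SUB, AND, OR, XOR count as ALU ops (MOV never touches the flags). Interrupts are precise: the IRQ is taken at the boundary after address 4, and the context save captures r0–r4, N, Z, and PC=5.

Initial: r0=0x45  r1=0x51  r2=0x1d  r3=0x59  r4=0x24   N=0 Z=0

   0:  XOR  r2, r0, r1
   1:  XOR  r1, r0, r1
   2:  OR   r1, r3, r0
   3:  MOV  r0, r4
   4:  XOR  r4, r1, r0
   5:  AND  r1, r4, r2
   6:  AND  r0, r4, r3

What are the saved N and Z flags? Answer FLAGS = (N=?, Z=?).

FLAGS = (N=0, Z=0)

after  0: r0=0x45 r1=0x51 r2=0x14 r3=0x59 r4=0x24  N=0 Z=0
after  1: r0=0x45 r1=0x14 r2=0x14 r3=0x59 r4=0x24  N=0 Z=0
after  2: r0=0x45 r1=0x5d r2=0x14 r3=0x59 r4=0x24  N=0 Z=0
after  3: r0=0x24 r1=0x5d r2=0x14 r3=0x59 r4=0x24  N=0 Z=0
after  4: r0=0x24 r1=0x5d r2=0x14 r3=0x59 r4=0x79  N=0 Z=0
-- IRQ taken; context saved, return-PC = 5 --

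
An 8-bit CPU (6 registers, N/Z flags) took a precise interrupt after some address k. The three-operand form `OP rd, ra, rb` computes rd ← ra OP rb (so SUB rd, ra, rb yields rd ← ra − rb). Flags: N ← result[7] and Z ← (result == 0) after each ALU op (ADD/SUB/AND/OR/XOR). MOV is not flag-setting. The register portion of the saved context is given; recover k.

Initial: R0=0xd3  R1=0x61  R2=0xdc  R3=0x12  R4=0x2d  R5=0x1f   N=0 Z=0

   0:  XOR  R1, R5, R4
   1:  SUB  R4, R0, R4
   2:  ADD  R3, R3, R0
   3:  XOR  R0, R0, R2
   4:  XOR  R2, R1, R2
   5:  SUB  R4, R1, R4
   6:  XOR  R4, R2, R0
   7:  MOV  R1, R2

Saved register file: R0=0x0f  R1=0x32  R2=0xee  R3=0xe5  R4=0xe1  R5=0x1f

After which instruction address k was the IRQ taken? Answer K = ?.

after  0: R0=0xd3 R1=0x32 R2=0xdc R3=0x12 R4=0x2d R5=0x1f  N=0 Z=0
after  1: R0=0xd3 R1=0x32 R2=0xdc R3=0x12 R4=0xa6 R5=0x1f  N=1 Z=0
after  2: R0=0xd3 R1=0x32 R2=0xdc R3=0xe5 R4=0xa6 R5=0x1f  N=1 Z=0
after  3: R0=0x0f R1=0x32 R2=0xdc R3=0xe5 R4=0xa6 R5=0x1f  N=0 Z=0
after  4: R0=0x0f R1=0x32 R2=0xee R3=0xe5 R4=0xa6 R5=0x1f  N=1 Z=0
after  5: R0=0x0f R1=0x32 R2=0xee R3=0xe5 R4=0x8c R5=0x1f  N=1 Z=0
after  6: R0=0x0f R1=0x32 R2=0xee R3=0xe5 R4=0xe1 R5=0x1f  N=1 Z=0
-- IRQ taken; context saved, return-PC = 7 --

K = 6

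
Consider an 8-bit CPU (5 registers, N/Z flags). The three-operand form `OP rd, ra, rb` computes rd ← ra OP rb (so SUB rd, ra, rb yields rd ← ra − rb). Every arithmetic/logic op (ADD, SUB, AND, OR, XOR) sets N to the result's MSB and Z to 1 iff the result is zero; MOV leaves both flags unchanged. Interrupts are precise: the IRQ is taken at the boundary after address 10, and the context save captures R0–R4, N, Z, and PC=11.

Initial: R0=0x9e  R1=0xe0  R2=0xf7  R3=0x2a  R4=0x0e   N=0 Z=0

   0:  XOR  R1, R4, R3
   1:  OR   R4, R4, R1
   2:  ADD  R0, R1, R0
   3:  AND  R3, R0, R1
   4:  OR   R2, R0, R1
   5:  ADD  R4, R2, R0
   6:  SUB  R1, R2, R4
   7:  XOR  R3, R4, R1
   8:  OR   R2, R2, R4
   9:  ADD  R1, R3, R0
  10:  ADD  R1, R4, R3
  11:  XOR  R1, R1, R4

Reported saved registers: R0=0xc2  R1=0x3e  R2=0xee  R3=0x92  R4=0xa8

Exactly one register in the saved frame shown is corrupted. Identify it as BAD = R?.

after  0: R0=0x9e R1=0x24 R2=0xf7 R3=0x2a R4=0x0e  N=0 Z=0
after  1: R0=0x9e R1=0x24 R2=0xf7 R3=0x2a R4=0x2e  N=0 Z=0
after  2: R0=0xc2 R1=0x24 R2=0xf7 R3=0x2a R4=0x2e  N=1 Z=0
after  3: R0=0xc2 R1=0x24 R2=0xf7 R3=0x00 R4=0x2e  N=0 Z=1
after  4: R0=0xc2 R1=0x24 R2=0xe6 R3=0x00 R4=0x2e  N=1 Z=0
after  5: R0=0xc2 R1=0x24 R2=0xe6 R3=0x00 R4=0xa8  N=1 Z=0
after  6: R0=0xc2 R1=0x3e R2=0xe6 R3=0x00 R4=0xa8  N=0 Z=0
after  7: R0=0xc2 R1=0x3e R2=0xe6 R3=0x96 R4=0xa8  N=1 Z=0
after  8: R0=0xc2 R1=0x3e R2=0xee R3=0x96 R4=0xa8  N=1 Z=0
after  9: R0=0xc2 R1=0x58 R2=0xee R3=0x96 R4=0xa8  N=0 Z=0
after 10: R0=0xc2 R1=0x3e R2=0xee R3=0x96 R4=0xa8  N=0 Z=0
-- IRQ taken; context saved, return-PC = 11 --
mismatch: R3: reported 0x92 vs actual 0x96

BAD = R3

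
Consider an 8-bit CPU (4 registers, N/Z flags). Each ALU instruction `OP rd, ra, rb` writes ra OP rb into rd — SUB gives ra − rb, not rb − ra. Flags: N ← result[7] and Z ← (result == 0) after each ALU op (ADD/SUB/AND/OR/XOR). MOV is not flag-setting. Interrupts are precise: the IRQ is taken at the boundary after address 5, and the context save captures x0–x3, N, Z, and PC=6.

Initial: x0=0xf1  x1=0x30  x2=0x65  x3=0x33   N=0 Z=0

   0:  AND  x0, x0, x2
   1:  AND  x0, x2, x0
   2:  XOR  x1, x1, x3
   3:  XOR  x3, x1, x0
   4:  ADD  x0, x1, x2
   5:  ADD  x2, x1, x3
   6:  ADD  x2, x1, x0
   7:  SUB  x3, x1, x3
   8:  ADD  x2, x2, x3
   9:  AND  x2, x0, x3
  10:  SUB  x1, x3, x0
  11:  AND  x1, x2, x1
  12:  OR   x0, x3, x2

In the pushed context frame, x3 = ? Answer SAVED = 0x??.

SAVED = 0x62

after  0: x0=0x61 x1=0x30 x2=0x65 x3=0x33  N=0 Z=0
after  1: x0=0x61 x1=0x30 x2=0x65 x3=0x33  N=0 Z=0
after  2: x0=0x61 x1=0x03 x2=0x65 x3=0x33  N=0 Z=0
after  3: x0=0x61 x1=0x03 x2=0x65 x3=0x62  N=0 Z=0
after  4: x0=0x68 x1=0x03 x2=0x65 x3=0x62  N=0 Z=0
after  5: x0=0x68 x1=0x03 x2=0x65 x3=0x62  N=0 Z=0
-- IRQ taken; context saved, return-PC = 6 --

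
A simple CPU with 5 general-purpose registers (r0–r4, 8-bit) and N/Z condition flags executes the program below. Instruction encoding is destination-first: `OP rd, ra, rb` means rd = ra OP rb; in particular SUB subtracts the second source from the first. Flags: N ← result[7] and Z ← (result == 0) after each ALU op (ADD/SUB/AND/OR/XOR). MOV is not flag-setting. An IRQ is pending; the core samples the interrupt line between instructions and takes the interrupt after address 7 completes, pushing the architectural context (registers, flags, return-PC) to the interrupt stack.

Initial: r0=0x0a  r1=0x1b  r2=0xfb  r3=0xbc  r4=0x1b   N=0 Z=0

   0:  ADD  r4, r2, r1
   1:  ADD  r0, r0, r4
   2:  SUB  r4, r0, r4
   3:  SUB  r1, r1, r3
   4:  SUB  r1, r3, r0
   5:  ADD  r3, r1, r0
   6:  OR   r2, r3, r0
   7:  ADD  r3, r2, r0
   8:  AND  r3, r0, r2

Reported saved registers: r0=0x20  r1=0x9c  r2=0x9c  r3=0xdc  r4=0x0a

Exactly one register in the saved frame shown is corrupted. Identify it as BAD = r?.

BAD = r2

after  0: r0=0x0a r1=0x1b r2=0xfb r3=0xbc r4=0x16  N=0 Z=0
after  1: r0=0x20 r1=0x1b r2=0xfb r3=0xbc r4=0x16  N=0 Z=0
after  2: r0=0x20 r1=0x1b r2=0xfb r3=0xbc r4=0x0a  N=0 Z=0
after  3: r0=0x20 r1=0x5f r2=0xfb r3=0xbc r4=0x0a  N=0 Z=0
after  4: r0=0x20 r1=0x9c r2=0xfb r3=0xbc r4=0x0a  N=1 Z=0
after  5: r0=0x20 r1=0x9c r2=0xfb r3=0xbc r4=0x0a  N=1 Z=0
after  6: r0=0x20 r1=0x9c r2=0xbc r3=0xbc r4=0x0a  N=1 Z=0
after  7: r0=0x20 r1=0x9c r2=0xbc r3=0xdc r4=0x0a  N=1 Z=0
-- IRQ taken; context saved, return-PC = 8 --
mismatch: r2: reported 0x9c vs actual 0xbc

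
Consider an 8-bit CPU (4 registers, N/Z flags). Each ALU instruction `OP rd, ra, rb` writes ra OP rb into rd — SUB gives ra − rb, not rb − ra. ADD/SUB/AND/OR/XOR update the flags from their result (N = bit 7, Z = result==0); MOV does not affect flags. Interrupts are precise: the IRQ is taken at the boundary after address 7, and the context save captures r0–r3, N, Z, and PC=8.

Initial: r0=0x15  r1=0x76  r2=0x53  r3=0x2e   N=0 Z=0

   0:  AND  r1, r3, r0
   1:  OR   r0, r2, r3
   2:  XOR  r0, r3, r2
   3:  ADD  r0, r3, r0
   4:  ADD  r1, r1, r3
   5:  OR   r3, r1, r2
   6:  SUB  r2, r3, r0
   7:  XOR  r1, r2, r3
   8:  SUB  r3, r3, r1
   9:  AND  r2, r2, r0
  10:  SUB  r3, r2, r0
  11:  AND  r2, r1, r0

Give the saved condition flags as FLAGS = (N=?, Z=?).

FLAGS = (N=1, Z=0)

after  0: r0=0x15 r1=0x04 r2=0x53 r3=0x2e  N=0 Z=0
after  1: r0=0x7f r1=0x04 r2=0x53 r3=0x2e  N=0 Z=0
after  2: r0=0x7d r1=0x04 r2=0x53 r3=0x2e  N=0 Z=0
after  3: r0=0xab r1=0x04 r2=0x53 r3=0x2e  N=1 Z=0
after  4: r0=0xab r1=0x32 r2=0x53 r3=0x2e  N=0 Z=0
after  5: r0=0xab r1=0x32 r2=0x53 r3=0x73  N=0 Z=0
after  6: r0=0xab r1=0x32 r2=0xc8 r3=0x73  N=1 Z=0
after  7: r0=0xab r1=0xbb r2=0xc8 r3=0x73  N=1 Z=0
-- IRQ taken; context saved, return-PC = 8 --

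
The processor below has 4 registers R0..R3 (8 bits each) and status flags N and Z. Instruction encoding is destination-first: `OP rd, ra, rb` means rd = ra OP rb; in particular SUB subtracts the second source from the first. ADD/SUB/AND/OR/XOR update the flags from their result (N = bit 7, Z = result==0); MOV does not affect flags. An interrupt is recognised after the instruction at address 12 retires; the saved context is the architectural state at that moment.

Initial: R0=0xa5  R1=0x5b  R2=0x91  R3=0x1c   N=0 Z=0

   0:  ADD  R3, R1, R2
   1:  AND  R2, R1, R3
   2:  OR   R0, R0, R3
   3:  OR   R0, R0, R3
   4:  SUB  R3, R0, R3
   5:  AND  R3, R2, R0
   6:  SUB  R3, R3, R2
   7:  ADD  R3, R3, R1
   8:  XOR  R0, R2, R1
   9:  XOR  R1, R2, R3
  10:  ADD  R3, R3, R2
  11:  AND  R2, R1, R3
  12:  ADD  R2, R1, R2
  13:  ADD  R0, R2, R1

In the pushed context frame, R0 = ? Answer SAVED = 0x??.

SAVED = 0x13

after  0: R0=0xa5 R1=0x5b R2=0x91 R3=0xec  N=1 Z=0
after  1: R0=0xa5 R1=0x5b R2=0x48 R3=0xec  N=0 Z=0
after  2: R0=0xed R1=0x5b R2=0x48 R3=0xec  N=1 Z=0
after  3: R0=0xed R1=0x5b R2=0x48 R3=0xec  N=1 Z=0
after  4: R0=0xed R1=0x5b R2=0x48 R3=0x01  N=0 Z=0
after  5: R0=0xed R1=0x5b R2=0x48 R3=0x48  N=0 Z=0
after  6: R0=0xed R1=0x5b R2=0x48 R3=0x00  N=0 Z=1
after  7: R0=0xed R1=0x5b R2=0x48 R3=0x5b  N=0 Z=0
after  8: R0=0x13 R1=0x5b R2=0x48 R3=0x5b  N=0 Z=0
after  9: R0=0x13 R1=0x13 R2=0x48 R3=0x5b  N=0 Z=0
after 10: R0=0x13 R1=0x13 R2=0x48 R3=0xa3  N=1 Z=0
after 11: R0=0x13 R1=0x13 R2=0x03 R3=0xa3  N=0 Z=0
after 12: R0=0x13 R1=0x13 R2=0x16 R3=0xa3  N=0 Z=0
-- IRQ taken; context saved, return-PC = 13 --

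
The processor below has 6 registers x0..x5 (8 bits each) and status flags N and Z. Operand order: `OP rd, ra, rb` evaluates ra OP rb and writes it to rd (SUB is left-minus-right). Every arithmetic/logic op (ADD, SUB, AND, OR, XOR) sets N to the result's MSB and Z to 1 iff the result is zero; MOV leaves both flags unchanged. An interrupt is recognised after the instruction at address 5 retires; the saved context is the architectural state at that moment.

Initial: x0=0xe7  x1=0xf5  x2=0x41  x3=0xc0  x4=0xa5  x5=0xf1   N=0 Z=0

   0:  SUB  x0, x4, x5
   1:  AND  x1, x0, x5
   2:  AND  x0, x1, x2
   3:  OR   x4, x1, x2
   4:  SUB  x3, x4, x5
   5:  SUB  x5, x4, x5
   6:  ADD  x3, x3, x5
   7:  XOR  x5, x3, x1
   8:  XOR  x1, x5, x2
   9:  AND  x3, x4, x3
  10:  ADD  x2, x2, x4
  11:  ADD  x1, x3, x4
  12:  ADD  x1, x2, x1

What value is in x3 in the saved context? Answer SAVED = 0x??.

SAVED = 0x00

after  0: x0=0xb4 x1=0xf5 x2=0x41 x3=0xc0 x4=0xa5 x5=0xf1  N=1 Z=0
after  1: x0=0xb4 x1=0xb0 x2=0x41 x3=0xc0 x4=0xa5 x5=0xf1  N=1 Z=0
after  2: x0=0x00 x1=0xb0 x2=0x41 x3=0xc0 x4=0xa5 x5=0xf1  N=0 Z=1
after  3: x0=0x00 x1=0xb0 x2=0x41 x3=0xc0 x4=0xf1 x5=0xf1  N=1 Z=0
after  4: x0=0x00 x1=0xb0 x2=0x41 x3=0x00 x4=0xf1 x5=0xf1  N=0 Z=1
after  5: x0=0x00 x1=0xb0 x2=0x41 x3=0x00 x4=0xf1 x5=0x00  N=0 Z=1
-- IRQ taken; context saved, return-PC = 6 --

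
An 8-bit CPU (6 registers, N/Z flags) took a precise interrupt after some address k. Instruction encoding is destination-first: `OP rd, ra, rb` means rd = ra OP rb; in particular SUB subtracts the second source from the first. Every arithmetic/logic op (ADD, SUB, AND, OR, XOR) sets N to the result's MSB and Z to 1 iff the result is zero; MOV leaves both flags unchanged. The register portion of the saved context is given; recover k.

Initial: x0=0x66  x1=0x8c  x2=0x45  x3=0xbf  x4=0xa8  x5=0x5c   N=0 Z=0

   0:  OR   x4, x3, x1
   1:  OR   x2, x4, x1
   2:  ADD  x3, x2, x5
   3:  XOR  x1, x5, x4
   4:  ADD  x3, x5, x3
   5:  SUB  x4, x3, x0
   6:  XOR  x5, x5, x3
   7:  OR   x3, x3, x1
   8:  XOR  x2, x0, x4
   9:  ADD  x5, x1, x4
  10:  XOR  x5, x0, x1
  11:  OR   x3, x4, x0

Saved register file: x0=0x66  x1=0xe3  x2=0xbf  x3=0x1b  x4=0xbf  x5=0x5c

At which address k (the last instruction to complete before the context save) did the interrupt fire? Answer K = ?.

after  0: x0=0x66 x1=0x8c x2=0x45 x3=0xbf x4=0xbf x5=0x5c  N=1 Z=0
after  1: x0=0x66 x1=0x8c x2=0xbf x3=0xbf x4=0xbf x5=0x5c  N=1 Z=0
after  2: x0=0x66 x1=0x8c x2=0xbf x3=0x1b x4=0xbf x5=0x5c  N=0 Z=0
after  3: x0=0x66 x1=0xe3 x2=0xbf x3=0x1b x4=0xbf x5=0x5c  N=1 Z=0
-- IRQ taken; context saved, return-PC = 4 --

K = 3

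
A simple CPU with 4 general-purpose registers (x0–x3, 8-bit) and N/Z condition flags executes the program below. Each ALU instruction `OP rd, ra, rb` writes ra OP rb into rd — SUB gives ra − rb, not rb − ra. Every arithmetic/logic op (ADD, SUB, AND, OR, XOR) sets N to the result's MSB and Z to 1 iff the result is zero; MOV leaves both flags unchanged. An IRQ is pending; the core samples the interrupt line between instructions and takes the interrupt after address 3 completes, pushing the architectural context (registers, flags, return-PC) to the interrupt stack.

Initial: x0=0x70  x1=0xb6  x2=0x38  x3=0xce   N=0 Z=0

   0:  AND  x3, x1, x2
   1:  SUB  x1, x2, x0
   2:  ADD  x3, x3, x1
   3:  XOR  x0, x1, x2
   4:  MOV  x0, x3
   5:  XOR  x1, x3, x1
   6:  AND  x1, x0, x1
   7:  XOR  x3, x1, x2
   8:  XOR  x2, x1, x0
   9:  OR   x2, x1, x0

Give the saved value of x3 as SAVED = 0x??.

SAVED = 0xf8

after  0: x0=0x70 x1=0xb6 x2=0x38 x3=0x30  N=0 Z=0
after  1: x0=0x70 x1=0xc8 x2=0x38 x3=0x30  N=1 Z=0
after  2: x0=0x70 x1=0xc8 x2=0x38 x3=0xf8  N=1 Z=0
after  3: x0=0xf0 x1=0xc8 x2=0x38 x3=0xf8  N=1 Z=0
-- IRQ taken; context saved, return-PC = 4 --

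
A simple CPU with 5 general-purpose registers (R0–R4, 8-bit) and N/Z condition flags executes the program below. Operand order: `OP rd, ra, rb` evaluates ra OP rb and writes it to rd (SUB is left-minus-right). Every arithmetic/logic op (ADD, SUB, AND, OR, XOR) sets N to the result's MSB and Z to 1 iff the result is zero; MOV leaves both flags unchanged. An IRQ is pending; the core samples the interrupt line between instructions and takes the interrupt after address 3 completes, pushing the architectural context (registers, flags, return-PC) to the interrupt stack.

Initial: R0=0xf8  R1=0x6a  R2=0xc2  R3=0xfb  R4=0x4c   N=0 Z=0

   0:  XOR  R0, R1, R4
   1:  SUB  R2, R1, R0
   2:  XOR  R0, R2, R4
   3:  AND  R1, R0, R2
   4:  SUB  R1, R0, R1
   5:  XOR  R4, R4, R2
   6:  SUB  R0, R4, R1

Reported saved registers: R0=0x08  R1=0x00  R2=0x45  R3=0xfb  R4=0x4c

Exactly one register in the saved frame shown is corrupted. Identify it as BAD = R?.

BAD = R2

after  0: R0=0x26 R1=0x6a R2=0xc2 R3=0xfb R4=0x4c  N=0 Z=0
after  1: R0=0x26 R1=0x6a R2=0x44 R3=0xfb R4=0x4c  N=0 Z=0
after  2: R0=0x08 R1=0x6a R2=0x44 R3=0xfb R4=0x4c  N=0 Z=0
after  3: R0=0x08 R1=0x00 R2=0x44 R3=0xfb R4=0x4c  N=0 Z=1
-- IRQ taken; context saved, return-PC = 4 --
mismatch: R2: reported 0x45 vs actual 0x44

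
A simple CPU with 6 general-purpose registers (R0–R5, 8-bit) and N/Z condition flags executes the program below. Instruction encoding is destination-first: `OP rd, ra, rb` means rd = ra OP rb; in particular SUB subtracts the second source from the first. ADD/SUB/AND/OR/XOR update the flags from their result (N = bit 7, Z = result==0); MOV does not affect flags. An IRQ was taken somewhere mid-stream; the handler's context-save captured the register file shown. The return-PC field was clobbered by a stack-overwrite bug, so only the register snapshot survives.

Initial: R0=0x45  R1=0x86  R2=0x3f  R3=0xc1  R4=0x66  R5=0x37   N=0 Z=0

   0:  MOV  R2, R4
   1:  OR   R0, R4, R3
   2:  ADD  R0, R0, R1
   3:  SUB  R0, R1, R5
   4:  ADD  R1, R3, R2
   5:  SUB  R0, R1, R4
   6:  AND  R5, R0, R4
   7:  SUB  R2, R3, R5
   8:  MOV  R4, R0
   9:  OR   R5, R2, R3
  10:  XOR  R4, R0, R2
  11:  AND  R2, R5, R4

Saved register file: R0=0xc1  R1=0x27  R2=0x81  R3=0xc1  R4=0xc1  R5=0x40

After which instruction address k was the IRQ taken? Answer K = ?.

K = 8

after  0: R0=0x45 R1=0x86 R2=0x66 R3=0xc1 R4=0x66 R5=0x37  N=0 Z=0
after  1: R0=0xe7 R1=0x86 R2=0x66 R3=0xc1 R4=0x66 R5=0x37  N=1 Z=0
after  2: R0=0x6d R1=0x86 R2=0x66 R3=0xc1 R4=0x66 R5=0x37  N=0 Z=0
after  3: R0=0x4f R1=0x86 R2=0x66 R3=0xc1 R4=0x66 R5=0x37  N=0 Z=0
after  4: R0=0x4f R1=0x27 R2=0x66 R3=0xc1 R4=0x66 R5=0x37  N=0 Z=0
after  5: R0=0xc1 R1=0x27 R2=0x66 R3=0xc1 R4=0x66 R5=0x37  N=1 Z=0
after  6: R0=0xc1 R1=0x27 R2=0x66 R3=0xc1 R4=0x66 R5=0x40  N=0 Z=0
after  7: R0=0xc1 R1=0x27 R2=0x81 R3=0xc1 R4=0x66 R5=0x40  N=1 Z=0
after  8: R0=0xc1 R1=0x27 R2=0x81 R3=0xc1 R4=0xc1 R5=0x40  N=1 Z=0
-- IRQ taken; context saved, return-PC = 9 --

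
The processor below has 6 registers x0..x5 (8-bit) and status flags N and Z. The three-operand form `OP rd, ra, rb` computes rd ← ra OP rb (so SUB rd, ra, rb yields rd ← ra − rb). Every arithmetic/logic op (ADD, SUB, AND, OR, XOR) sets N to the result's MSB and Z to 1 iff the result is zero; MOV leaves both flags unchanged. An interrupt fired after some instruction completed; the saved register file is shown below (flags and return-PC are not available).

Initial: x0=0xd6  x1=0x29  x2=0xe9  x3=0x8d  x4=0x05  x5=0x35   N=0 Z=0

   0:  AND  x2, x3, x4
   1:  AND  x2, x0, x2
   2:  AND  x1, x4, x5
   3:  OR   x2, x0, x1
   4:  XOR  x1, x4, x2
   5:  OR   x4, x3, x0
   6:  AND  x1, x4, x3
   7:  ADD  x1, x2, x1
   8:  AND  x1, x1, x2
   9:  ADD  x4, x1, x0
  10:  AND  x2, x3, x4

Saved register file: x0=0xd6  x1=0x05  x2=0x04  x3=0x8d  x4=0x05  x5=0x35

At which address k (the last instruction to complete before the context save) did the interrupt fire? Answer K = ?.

after  0: x0=0xd6 x1=0x29 x2=0x05 x3=0x8d x4=0x05 x5=0x35  N=0 Z=0
after  1: x0=0xd6 x1=0x29 x2=0x04 x3=0x8d x4=0x05 x5=0x35  N=0 Z=0
after  2: x0=0xd6 x1=0x05 x2=0x04 x3=0x8d x4=0x05 x5=0x35  N=0 Z=0
-- IRQ taken; context saved, return-PC = 3 --

K = 2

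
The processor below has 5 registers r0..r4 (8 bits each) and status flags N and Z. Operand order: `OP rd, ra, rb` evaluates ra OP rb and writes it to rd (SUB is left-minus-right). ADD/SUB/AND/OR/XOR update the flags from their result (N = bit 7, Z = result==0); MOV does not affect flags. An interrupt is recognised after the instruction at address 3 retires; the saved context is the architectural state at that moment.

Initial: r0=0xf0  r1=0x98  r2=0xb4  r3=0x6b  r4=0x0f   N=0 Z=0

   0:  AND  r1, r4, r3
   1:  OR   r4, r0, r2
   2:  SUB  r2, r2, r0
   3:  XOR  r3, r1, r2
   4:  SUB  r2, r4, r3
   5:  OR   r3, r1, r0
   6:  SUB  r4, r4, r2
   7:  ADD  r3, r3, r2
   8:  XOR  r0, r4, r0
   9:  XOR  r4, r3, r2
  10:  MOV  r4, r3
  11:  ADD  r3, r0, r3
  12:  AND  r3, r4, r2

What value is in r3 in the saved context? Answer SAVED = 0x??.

SAVED = 0xcf

after  0: r0=0xf0 r1=0x0b r2=0xb4 r3=0x6b r4=0x0f  N=0 Z=0
after  1: r0=0xf0 r1=0x0b r2=0xb4 r3=0x6b r4=0xf4  N=1 Z=0
after  2: r0=0xf0 r1=0x0b r2=0xc4 r3=0x6b r4=0xf4  N=1 Z=0
after  3: r0=0xf0 r1=0x0b r2=0xc4 r3=0xcf r4=0xf4  N=1 Z=0
-- IRQ taken; context saved, return-PC = 4 --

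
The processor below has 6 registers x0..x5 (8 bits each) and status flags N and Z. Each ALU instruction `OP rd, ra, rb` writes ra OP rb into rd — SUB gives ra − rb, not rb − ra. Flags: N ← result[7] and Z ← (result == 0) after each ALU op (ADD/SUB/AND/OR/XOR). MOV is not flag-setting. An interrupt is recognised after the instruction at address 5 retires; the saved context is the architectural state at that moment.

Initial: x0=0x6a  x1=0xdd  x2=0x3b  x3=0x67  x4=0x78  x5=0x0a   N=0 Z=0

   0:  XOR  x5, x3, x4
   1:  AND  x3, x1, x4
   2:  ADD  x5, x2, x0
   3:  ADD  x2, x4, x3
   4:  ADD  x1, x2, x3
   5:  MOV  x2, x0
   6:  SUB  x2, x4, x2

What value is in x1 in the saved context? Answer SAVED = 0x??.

SAVED = 0x28

after  0: x0=0x6a x1=0xdd x2=0x3b x3=0x67 x4=0x78 x5=0x1f  N=0 Z=0
after  1: x0=0x6a x1=0xdd x2=0x3b x3=0x58 x4=0x78 x5=0x1f  N=0 Z=0
after  2: x0=0x6a x1=0xdd x2=0x3b x3=0x58 x4=0x78 x5=0xa5  N=1 Z=0
after  3: x0=0x6a x1=0xdd x2=0xd0 x3=0x58 x4=0x78 x5=0xa5  N=1 Z=0
after  4: x0=0x6a x1=0x28 x2=0xd0 x3=0x58 x4=0x78 x5=0xa5  N=0 Z=0
after  5: x0=0x6a x1=0x28 x2=0x6a x3=0x58 x4=0x78 x5=0xa5  N=0 Z=0
-- IRQ taken; context saved, return-PC = 6 --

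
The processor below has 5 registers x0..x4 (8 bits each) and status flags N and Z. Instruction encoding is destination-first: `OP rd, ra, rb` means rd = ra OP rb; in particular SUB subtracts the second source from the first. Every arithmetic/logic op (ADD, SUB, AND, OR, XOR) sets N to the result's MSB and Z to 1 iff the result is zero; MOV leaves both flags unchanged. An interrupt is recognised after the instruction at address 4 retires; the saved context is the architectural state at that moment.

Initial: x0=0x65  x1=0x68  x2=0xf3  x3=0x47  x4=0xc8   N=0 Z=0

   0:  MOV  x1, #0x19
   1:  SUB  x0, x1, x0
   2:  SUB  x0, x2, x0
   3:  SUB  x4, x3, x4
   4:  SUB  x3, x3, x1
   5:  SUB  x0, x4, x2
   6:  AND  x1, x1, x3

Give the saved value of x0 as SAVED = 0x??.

after  0: x0=0x65 x1=0x19 x2=0xf3 x3=0x47 x4=0xc8  N=0 Z=0
after  1: x0=0xb4 x1=0x19 x2=0xf3 x3=0x47 x4=0xc8  N=1 Z=0
after  2: x0=0x3f x1=0x19 x2=0xf3 x3=0x47 x4=0xc8  N=0 Z=0
after  3: x0=0x3f x1=0x19 x2=0xf3 x3=0x47 x4=0x7f  N=0 Z=0
after  4: x0=0x3f x1=0x19 x2=0xf3 x3=0x2e x4=0x7f  N=0 Z=0
-- IRQ taken; context saved, return-PC = 5 --

SAVED = 0x3f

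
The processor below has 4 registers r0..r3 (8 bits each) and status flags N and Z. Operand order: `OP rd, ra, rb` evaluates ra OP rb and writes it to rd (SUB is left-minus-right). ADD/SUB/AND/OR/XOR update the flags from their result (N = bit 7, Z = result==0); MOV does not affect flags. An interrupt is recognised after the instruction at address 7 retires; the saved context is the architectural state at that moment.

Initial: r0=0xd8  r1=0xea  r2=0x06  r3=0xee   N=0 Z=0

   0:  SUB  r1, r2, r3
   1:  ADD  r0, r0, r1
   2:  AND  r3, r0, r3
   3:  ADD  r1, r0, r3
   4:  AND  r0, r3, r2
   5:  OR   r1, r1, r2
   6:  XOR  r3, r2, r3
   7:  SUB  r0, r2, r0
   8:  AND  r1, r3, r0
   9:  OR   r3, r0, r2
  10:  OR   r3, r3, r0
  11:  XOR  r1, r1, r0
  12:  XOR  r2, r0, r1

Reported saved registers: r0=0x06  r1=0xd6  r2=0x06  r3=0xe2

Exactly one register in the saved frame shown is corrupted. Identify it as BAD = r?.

after  0: r0=0xd8 r1=0x18 r2=0x06 r3=0xee  N=0 Z=0
after  1: r0=0xf0 r1=0x18 r2=0x06 r3=0xee  N=1 Z=0
after  2: r0=0xf0 r1=0x18 r2=0x06 r3=0xe0  N=1 Z=0
after  3: r0=0xf0 r1=0xd0 r2=0x06 r3=0xe0  N=1 Z=0
after  4: r0=0x00 r1=0xd0 r2=0x06 r3=0xe0  N=0 Z=1
after  5: r0=0x00 r1=0xd6 r2=0x06 r3=0xe0  N=1 Z=0
after  6: r0=0x00 r1=0xd6 r2=0x06 r3=0xe6  N=1 Z=0
after  7: r0=0x06 r1=0xd6 r2=0x06 r3=0xe6  N=0 Z=0
-- IRQ taken; context saved, return-PC = 8 --
mismatch: r3: reported 0xe2 vs actual 0xe6

BAD = r3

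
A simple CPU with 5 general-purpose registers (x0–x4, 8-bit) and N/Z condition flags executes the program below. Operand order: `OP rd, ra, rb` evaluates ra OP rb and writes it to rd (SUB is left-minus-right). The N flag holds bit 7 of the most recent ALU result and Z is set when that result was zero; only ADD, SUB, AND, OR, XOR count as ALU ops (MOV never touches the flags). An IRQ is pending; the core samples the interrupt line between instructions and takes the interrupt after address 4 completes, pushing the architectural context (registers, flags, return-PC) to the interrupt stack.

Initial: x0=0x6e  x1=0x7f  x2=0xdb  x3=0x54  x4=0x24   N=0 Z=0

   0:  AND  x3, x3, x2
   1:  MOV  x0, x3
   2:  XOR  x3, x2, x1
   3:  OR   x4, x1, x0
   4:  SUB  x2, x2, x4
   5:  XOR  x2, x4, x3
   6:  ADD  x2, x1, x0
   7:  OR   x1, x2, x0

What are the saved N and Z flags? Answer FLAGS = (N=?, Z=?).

FLAGS = (N=0, Z=0)

after  0: x0=0x6e x1=0x7f x2=0xdb x3=0x50 x4=0x24  N=0 Z=0
after  1: x0=0x50 x1=0x7f x2=0xdb x3=0x50 x4=0x24  N=0 Z=0
after  2: x0=0x50 x1=0x7f x2=0xdb x3=0xa4 x4=0x24  N=1 Z=0
after  3: x0=0x50 x1=0x7f x2=0xdb x3=0xa4 x4=0x7f  N=0 Z=0
after  4: x0=0x50 x1=0x7f x2=0x5c x3=0xa4 x4=0x7f  N=0 Z=0
-- IRQ taken; context saved, return-PC = 5 --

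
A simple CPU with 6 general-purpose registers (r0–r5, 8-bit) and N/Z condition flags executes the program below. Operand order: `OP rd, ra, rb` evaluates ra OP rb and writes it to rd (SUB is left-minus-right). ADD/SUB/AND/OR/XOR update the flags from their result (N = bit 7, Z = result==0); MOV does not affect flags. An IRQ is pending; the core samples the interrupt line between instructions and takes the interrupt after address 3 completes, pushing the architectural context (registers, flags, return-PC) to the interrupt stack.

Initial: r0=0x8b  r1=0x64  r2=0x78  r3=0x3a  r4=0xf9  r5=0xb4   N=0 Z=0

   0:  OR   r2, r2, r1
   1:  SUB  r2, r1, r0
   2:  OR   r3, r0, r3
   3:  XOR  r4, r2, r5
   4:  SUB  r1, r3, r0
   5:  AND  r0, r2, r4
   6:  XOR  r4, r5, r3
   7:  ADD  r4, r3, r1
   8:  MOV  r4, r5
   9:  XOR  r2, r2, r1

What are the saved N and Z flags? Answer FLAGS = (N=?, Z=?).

FLAGS = (N=0, Z=0)

after  0: r0=0x8b r1=0x64 r2=0x7c r3=0x3a r4=0xf9 r5=0xb4  N=0 Z=0
after  1: r0=0x8b r1=0x64 r2=0xd9 r3=0x3a r4=0xf9 r5=0xb4  N=1 Z=0
after  2: r0=0x8b r1=0x64 r2=0xd9 r3=0xbb r4=0xf9 r5=0xb4  N=1 Z=0
after  3: r0=0x8b r1=0x64 r2=0xd9 r3=0xbb r4=0x6d r5=0xb4  N=0 Z=0
-- IRQ taken; context saved, return-PC = 4 --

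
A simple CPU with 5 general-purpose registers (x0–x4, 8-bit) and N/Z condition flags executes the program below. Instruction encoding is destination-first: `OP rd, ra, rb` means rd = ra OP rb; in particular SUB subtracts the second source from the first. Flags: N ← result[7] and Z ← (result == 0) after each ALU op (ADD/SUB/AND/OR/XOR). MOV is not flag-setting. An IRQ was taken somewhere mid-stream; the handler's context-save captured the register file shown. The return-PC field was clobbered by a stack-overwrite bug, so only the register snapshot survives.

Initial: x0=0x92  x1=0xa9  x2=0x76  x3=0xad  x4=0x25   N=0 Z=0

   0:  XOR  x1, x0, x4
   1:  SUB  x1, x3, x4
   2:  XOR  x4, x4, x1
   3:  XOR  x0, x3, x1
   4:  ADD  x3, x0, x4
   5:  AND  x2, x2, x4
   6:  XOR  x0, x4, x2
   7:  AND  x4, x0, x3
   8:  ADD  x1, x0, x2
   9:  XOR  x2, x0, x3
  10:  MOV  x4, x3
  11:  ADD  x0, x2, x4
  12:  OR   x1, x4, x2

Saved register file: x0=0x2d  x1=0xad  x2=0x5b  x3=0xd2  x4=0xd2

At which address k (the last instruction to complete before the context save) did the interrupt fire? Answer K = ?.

after  0: x0=0x92 x1=0xb7 x2=0x76 x3=0xad x4=0x25  N=1 Z=0
after  1: x0=0x92 x1=0x88 x2=0x76 x3=0xad x4=0x25  N=1 Z=0
after  2: x0=0x92 x1=0x88 x2=0x76 x3=0xad x4=0xad  N=1 Z=0
after  3: x0=0x25 x1=0x88 x2=0x76 x3=0xad x4=0xad  N=0 Z=0
after  4: x0=0x25 x1=0x88 x2=0x76 x3=0xd2 x4=0xad  N=1 Z=0
after  5: x0=0x25 x1=0x88 x2=0x24 x3=0xd2 x4=0xad  N=0 Z=0
after  6: x0=0x89 x1=0x88 x2=0x24 x3=0xd2 x4=0xad  N=1 Z=0
after  7: x0=0x89 x1=0x88 x2=0x24 x3=0xd2 x4=0x80  N=1 Z=0
after  8: x0=0x89 x1=0xad x2=0x24 x3=0xd2 x4=0x80  N=1 Z=0
after  9: x0=0x89 x1=0xad x2=0x5b x3=0xd2 x4=0x80  N=0 Z=0
after 10: x0=0x89 x1=0xad x2=0x5b x3=0xd2 x4=0xd2  N=0 Z=0
after 11: x0=0x2d x1=0xad x2=0x5b x3=0xd2 x4=0xd2  N=0 Z=0
-- IRQ taken; context saved, return-PC = 12 --

K = 11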